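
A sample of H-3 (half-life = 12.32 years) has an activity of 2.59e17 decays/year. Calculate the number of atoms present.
N = A/λ = 4.603e18 atoms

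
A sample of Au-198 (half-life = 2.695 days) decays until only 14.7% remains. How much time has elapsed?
t = t½ × log₂(N₀/N) = 7.455 days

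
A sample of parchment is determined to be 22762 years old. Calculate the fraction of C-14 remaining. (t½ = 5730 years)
N/N₀ = (1/2)^(t/t½) = 0.06371 = 6.37%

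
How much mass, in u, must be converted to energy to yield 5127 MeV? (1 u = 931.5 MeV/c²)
m = E/c² = 5.504 u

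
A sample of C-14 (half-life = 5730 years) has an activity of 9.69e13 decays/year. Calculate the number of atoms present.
N = A/λ = 8.01e17 atoms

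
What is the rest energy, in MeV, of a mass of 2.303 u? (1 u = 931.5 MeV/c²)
E = mc² = 2145 MeV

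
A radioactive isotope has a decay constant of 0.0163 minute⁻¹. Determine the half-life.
t½ = ln(2)/λ = 42.52 minutes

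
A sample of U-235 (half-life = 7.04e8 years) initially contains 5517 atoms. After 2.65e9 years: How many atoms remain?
N = N₀(1/2)^(t/t½) = 406 atoms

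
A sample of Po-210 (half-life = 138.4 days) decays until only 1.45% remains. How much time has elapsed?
t = t½ × log₂(N₀/N) = 845.3 days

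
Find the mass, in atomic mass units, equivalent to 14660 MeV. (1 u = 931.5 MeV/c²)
m = E/c² = 15.74 u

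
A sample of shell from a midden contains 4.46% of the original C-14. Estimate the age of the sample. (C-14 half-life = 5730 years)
Age = t½ × log₂(1/ratio) = 25710 years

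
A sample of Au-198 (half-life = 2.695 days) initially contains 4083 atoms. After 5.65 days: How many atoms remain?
N = N₀(1/2)^(t/t½) = 954.7 atoms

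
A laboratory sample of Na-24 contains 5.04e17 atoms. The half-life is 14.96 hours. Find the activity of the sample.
A = λN = 2.335e16 decays/hour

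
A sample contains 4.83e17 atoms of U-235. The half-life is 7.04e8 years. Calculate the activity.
A = λN = 4.756e8 decays/year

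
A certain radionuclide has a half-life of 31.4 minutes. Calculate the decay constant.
λ = ln(2)/t½ = 0.02207 minute⁻¹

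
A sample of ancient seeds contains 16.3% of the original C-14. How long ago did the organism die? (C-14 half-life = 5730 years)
Age = t½ × log₂(1/ratio) = 15000 years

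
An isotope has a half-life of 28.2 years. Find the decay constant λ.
λ = ln(2)/t½ = 0.02458 year⁻¹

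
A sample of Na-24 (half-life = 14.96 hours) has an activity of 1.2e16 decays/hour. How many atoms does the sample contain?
N = A/λ = 2.59e17 atoms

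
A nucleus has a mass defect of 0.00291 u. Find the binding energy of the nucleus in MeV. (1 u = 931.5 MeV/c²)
B.E. = Δm × 931.5 = 2.711 MeV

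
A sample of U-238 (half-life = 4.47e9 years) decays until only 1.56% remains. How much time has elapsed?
t = t½ × log₂(N₀/N) = 2.683e10 years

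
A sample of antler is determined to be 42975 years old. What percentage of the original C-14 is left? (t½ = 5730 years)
N/N₀ = (1/2)^(t/t½) = 0.005524 = 0.552%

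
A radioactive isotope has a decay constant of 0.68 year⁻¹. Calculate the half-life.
t½ = ln(2)/λ = 1.019 years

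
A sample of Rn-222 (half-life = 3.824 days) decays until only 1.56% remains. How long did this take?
t = t½ × log₂(N₀/N) = 22.95 days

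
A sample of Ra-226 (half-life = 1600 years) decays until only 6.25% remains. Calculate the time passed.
t = t½ × log₂(N₀/N) = 6400 years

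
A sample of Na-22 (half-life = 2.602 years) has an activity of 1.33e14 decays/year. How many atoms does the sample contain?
N = A/λ = 4.993e14 atoms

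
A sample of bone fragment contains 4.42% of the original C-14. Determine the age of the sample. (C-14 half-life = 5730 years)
Age = t½ × log₂(1/ratio) = 25780 years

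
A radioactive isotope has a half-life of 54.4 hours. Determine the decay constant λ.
λ = ln(2)/t½ = 0.01274 hour⁻¹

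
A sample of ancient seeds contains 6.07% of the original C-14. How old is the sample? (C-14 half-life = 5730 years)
Age = t½ × log₂(1/ratio) = 23160 years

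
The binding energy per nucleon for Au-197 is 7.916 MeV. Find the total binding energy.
B.E. = 7.916 × 197 = 1559 MeV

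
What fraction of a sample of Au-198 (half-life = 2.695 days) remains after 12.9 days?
N/N₀ = (1/2)^(t/t½) = 0.03623 = 3.62%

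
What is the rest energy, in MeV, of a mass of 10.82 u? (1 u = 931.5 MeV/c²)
E = mc² = 10080 MeV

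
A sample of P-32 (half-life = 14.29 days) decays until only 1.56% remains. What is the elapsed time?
t = t½ × log₂(N₀/N) = 85.77 days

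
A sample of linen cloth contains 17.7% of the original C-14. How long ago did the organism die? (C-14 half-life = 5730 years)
Age = t½ × log₂(1/ratio) = 14310 years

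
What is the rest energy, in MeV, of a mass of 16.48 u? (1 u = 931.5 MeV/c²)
E = mc² = 15350 MeV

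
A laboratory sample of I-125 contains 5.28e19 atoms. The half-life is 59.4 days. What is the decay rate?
A = λN = 6.161e17 decays/day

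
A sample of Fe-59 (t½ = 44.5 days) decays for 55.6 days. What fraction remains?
N/N₀ = (1/2)^(t/t½) = 0.4206 = 42.1%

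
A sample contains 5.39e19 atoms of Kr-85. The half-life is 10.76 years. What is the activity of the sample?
A = λN = 3.472e18 decays/year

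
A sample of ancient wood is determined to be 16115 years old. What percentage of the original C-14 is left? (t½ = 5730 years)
N/N₀ = (1/2)^(t/t½) = 0.1424 = 14.2%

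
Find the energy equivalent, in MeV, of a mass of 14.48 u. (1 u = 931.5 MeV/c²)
E = mc² = 13490 MeV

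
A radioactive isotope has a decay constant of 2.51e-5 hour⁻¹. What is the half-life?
t½ = ln(2)/λ = 27620 hours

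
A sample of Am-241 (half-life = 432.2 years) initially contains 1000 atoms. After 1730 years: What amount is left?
N = N₀(1/2)^(t/t½) = 62.38 atoms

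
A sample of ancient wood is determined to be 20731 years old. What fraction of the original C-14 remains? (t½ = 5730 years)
N/N₀ = (1/2)^(t/t½) = 0.08145 = 8.14%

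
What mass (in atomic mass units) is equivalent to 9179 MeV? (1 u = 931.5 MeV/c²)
m = E/c² = 9.854 u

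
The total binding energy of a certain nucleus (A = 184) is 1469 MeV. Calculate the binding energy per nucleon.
B.E./A = 1469/184 = 7.984 MeV/nucleon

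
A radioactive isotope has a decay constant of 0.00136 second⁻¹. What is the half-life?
t½ = ln(2)/λ = 509.7 seconds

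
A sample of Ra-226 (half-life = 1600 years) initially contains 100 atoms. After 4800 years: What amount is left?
N = N₀(1/2)^(t/t½) = 12.5 atoms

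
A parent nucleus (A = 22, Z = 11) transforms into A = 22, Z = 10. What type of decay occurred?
ΔA = 0, ΔZ = -1 ⇒ beta-plus decay (β⁺) or electron capture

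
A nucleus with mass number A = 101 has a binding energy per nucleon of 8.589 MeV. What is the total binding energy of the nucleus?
B.E. = 8.589 × 101 = 867.5 MeV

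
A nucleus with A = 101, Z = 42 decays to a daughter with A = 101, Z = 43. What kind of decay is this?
ΔA = 0, ΔZ = +1 ⇒ beta-minus decay (β⁻)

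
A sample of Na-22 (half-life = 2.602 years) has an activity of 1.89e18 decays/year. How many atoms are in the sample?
N = A/λ = 7.095e18 atoms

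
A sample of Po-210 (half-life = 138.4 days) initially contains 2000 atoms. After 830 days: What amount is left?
N = N₀(1/2)^(t/t½) = 31.31 atoms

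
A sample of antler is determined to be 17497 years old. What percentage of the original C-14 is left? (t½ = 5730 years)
N/N₀ = (1/2)^(t/t½) = 0.1204 = 12%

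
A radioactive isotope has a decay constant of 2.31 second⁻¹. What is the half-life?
t½ = ln(2)/λ = 0.3001 seconds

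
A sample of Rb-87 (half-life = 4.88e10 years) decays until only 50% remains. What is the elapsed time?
t = t½ × log₂(N₀/N) = 4.88e10 years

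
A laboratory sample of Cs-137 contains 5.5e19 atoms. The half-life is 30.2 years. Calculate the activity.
A = λN = 1.262e18 decays/year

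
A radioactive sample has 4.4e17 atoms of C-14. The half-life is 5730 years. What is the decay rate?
A = λN = 5.323e13 decays/year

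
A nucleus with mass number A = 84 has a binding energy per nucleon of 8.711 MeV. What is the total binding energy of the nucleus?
B.E. = 8.711 × 84 = 731.7 MeV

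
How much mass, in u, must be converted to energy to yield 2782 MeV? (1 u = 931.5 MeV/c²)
m = E/c² = 2.987 u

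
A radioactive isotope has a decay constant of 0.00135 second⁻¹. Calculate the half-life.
t½ = ln(2)/λ = 513.4 seconds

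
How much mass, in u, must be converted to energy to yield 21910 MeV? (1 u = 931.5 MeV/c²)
m = E/c² = 23.52 u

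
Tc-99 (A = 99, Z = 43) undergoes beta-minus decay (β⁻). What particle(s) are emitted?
β⁻: electron (e⁻) + antineutrino (ν̄ₑ)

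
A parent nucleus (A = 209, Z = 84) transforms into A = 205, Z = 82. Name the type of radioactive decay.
ΔA = -4, ΔZ = -2 ⇒ alpha decay (α)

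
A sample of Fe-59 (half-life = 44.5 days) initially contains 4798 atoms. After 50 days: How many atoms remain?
N = N₀(1/2)^(t/t½) = 2202 atoms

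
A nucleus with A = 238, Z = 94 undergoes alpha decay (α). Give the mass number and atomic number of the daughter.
Daughter: A = 234, Z = 92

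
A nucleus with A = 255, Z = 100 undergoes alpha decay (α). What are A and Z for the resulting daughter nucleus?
Daughter: A = 251, Z = 98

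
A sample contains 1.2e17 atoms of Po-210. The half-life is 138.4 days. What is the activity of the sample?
A = λN = 6.01e14 decays/day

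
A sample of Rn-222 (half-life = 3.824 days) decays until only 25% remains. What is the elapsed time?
t = t½ × log₂(N₀/N) = 7.648 days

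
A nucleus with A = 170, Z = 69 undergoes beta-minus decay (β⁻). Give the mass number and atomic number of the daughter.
Daughter: A = 170, Z = 70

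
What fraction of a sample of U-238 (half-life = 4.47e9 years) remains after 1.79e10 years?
N/N₀ = (1/2)^(t/t½) = 0.06231 = 6.23%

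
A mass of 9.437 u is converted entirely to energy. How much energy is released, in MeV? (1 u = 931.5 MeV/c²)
E = mc² = 8791 MeV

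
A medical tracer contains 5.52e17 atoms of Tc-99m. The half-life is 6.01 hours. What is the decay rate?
A = λN = 6.366e16 decays/hour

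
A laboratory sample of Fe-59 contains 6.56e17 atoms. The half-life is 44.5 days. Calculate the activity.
A = λN = 1.022e16 decays/day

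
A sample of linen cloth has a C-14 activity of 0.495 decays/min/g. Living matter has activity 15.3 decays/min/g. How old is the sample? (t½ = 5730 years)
Age = t½ × log₂(A₀/A) = 28360 years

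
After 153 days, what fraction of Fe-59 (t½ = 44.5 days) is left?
N/N₀ = (1/2)^(t/t½) = 0.09226 = 9.23%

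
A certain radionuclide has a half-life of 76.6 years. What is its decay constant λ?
λ = ln(2)/t½ = 0.009049 year⁻¹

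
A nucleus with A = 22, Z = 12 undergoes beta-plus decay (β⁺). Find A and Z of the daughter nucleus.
Daughter: A = 22, Z = 11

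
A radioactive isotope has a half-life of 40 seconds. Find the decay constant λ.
λ = ln(2)/t½ = 0.01733 second⁻¹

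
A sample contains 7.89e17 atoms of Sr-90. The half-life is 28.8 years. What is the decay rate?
A = λN = 1.899e16 decays/year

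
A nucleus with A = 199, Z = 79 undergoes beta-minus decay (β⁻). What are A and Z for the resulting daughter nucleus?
Daughter: A = 199, Z = 80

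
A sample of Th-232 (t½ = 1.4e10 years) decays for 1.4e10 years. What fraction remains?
N/N₀ = (1/2)^(t/t½) = 0.5 = 50%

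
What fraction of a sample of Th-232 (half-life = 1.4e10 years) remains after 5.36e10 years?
N/N₀ = (1/2)^(t/t½) = 0.07039 = 7.04%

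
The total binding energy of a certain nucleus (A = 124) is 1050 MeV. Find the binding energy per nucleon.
B.E./A = 1050/124 = 8.468 MeV/nucleon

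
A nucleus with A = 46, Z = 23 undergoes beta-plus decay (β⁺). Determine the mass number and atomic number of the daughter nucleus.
Daughter: A = 46, Z = 22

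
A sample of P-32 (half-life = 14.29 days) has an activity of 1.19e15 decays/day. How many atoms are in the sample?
N = A/λ = 2.453e16 atoms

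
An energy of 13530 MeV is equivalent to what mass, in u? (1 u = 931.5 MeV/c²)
m = E/c² = 14.52 u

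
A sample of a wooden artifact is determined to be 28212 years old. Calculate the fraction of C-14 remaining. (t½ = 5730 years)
N/N₀ = (1/2)^(t/t½) = 0.03295 = 3.3%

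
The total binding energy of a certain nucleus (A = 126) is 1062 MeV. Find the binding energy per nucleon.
B.E./A = 1062/126 = 8.429 MeV/nucleon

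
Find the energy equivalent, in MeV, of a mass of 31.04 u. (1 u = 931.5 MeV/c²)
E = mc² = 28910 MeV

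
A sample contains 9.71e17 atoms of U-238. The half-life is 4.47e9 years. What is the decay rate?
A = λN = 1.506e8 decays/year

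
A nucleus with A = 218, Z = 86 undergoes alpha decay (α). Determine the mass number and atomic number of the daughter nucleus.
Daughter: A = 214, Z = 84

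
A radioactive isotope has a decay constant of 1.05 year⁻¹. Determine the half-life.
t½ = ln(2)/λ = 0.6601 years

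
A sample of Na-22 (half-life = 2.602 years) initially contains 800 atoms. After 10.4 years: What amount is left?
N = N₀(1/2)^(t/t½) = 50.11 atoms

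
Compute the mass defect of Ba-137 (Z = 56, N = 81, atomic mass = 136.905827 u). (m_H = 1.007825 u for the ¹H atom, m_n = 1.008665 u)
Δm = Z·m_H + N·m_n − M = 1.234 u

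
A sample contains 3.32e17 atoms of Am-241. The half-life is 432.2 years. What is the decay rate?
A = λN = 5.324e14 decays/year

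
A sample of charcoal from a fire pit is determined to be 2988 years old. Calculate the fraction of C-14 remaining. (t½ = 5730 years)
N/N₀ = (1/2)^(t/t½) = 0.6967 = 69.7%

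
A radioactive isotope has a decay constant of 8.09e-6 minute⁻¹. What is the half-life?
t½ = ln(2)/λ = 85680 minutes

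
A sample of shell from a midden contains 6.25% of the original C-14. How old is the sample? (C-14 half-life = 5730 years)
Age = t½ × log₂(1/ratio) = 22920 years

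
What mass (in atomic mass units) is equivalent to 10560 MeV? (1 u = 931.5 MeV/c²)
m = E/c² = 11.34 u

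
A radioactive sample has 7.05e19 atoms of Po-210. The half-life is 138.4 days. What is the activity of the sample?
A = λN = 3.531e17 decays/day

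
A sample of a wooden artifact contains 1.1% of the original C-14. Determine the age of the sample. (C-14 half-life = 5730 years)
Age = t½ × log₂(1/ratio) = 37280 years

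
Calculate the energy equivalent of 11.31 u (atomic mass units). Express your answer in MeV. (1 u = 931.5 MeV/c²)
E = mc² = 10540 MeV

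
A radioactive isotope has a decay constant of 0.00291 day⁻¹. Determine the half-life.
t½ = ln(2)/λ = 238.2 days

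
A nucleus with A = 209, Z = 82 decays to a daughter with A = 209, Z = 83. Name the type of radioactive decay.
ΔA = 0, ΔZ = +1 ⇒ beta-minus decay (β⁻)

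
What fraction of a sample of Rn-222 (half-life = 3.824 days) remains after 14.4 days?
N/N₀ = (1/2)^(t/t½) = 0.07352 = 7.35%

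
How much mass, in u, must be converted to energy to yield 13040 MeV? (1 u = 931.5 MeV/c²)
m = E/c² = 14 u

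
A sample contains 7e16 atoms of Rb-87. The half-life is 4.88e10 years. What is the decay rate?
A = λN = 9.943e5 decays/year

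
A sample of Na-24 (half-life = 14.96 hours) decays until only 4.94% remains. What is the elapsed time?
t = t½ × log₂(N₀/N) = 64.92 hours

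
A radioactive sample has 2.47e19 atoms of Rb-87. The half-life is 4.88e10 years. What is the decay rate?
A = λN = 3.508e8 decays/year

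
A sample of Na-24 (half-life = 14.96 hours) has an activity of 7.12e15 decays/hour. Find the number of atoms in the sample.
N = A/λ = 1.537e17 atoms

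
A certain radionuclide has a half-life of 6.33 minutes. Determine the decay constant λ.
λ = ln(2)/t½ = 0.1095 minute⁻¹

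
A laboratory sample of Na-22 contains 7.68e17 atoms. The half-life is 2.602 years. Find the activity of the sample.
A = λN = 2.046e17 decays/year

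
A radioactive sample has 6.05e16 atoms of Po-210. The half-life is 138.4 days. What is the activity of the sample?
A = λN = 3.03e14 decays/day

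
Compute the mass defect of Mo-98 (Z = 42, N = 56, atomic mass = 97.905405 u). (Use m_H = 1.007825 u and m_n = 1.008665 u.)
Δm = Z·m_H + N·m_n − M = 0.9085 u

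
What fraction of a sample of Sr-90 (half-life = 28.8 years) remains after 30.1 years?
N/N₀ = (1/2)^(t/t½) = 0.4846 = 48.5%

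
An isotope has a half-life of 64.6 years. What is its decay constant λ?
λ = ln(2)/t½ = 0.01073 year⁻¹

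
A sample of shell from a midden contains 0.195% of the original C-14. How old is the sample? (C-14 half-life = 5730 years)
Age = t½ × log₂(1/ratio) = 51580 years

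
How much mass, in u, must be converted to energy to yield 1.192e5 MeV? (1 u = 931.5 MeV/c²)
m = E/c² = 128 u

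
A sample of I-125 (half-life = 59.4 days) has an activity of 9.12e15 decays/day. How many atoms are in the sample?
N = A/λ = 7.815e17 atoms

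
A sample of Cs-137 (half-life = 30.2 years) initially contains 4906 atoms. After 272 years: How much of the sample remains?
N = N₀(1/2)^(t/t½) = 9.538 atoms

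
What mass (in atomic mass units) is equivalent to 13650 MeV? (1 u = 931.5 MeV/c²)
m = E/c² = 14.65 u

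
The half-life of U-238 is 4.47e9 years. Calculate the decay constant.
λ = ln(2)/t½ = 1.551e-10 year⁻¹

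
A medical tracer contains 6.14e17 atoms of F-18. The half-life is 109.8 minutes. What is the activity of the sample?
A = λN = 3.876e15 decays/minute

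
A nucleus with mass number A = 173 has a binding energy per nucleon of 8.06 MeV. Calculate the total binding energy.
B.E. = 8.06 × 173 = 1394 MeV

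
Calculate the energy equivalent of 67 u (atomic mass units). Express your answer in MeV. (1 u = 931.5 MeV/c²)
E = mc² = 62410 MeV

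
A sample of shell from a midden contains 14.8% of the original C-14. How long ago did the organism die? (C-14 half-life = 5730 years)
Age = t½ × log₂(1/ratio) = 15790 years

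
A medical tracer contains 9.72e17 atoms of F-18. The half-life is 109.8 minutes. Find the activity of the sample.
A = λN = 6.136e15 decays/minute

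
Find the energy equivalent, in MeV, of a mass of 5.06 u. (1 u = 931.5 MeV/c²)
E = mc² = 4713 MeV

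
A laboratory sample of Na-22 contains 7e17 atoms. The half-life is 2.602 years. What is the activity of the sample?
A = λN = 1.865e17 decays/year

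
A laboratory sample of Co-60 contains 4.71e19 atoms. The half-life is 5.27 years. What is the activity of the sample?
A = λN = 6.195e18 decays/year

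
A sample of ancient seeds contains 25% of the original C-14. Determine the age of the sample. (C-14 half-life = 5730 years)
Age = t½ × log₂(1/ratio) = 11460 years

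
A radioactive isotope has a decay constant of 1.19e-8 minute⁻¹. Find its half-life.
t½ = ln(2)/λ = 5.825e7 minutes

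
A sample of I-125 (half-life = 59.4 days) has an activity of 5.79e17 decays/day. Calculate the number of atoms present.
N = A/λ = 4.962e19 atoms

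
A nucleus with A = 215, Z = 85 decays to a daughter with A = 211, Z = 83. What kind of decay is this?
ΔA = -4, ΔZ = -2 ⇒ alpha decay (α)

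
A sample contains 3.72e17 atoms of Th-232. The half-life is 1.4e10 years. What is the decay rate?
A = λN = 1.842e7 decays/year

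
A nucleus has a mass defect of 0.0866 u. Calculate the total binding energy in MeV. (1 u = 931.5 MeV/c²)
B.E. = Δm × 931.5 = 80.67 MeV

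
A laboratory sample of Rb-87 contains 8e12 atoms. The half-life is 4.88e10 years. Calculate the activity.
A = λN = 113.6 decays/year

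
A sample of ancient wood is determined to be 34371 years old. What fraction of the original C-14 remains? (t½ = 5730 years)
N/N₀ = (1/2)^(t/t½) = 0.01564 = 1.56%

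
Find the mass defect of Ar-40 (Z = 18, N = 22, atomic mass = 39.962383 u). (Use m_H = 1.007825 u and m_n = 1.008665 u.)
Δm = Z·m_H + N·m_n − M = 0.3691 u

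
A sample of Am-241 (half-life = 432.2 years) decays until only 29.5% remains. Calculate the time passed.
t = t½ × log₂(N₀/N) = 761.2 years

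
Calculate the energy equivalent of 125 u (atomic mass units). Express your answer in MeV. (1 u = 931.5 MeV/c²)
E = mc² = 1.164e5 MeV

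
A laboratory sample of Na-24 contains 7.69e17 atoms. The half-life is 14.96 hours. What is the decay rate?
A = λN = 3.563e16 decays/hour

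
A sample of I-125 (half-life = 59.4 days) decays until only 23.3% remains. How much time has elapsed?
t = t½ × log₂(N₀/N) = 124.8 days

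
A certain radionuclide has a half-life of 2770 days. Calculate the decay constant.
λ = ln(2)/t½ = 2.502e-4 day⁻¹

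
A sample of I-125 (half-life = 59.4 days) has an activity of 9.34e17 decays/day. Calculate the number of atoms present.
N = A/λ = 8.004e19 atoms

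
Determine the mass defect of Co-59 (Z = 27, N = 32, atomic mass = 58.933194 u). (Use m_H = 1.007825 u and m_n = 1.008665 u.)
Δm = Z·m_H + N·m_n − M = 0.5554 u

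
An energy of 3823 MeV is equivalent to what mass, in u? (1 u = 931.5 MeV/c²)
m = E/c² = 4.104 u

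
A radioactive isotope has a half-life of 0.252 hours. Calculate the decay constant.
λ = ln(2)/t½ = 2.751 hour⁻¹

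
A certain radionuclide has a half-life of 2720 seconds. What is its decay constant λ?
λ = ln(2)/t½ = 2.548e-4 second⁻¹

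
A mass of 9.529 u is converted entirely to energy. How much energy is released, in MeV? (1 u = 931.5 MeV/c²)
E = mc² = 8876 MeV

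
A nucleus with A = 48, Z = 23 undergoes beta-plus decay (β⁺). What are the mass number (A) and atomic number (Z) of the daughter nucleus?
Daughter: A = 48, Z = 22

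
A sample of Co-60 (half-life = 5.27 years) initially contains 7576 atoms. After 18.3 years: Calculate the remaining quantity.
N = N₀(1/2)^(t/t½) = 682.5 atoms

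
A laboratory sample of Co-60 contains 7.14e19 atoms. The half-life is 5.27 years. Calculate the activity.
A = λN = 9.391e18 decays/year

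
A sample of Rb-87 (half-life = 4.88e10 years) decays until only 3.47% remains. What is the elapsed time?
t = t½ × log₂(N₀/N) = 2.366e11 years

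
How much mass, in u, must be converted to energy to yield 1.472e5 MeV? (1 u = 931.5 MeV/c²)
m = E/c² = 158 u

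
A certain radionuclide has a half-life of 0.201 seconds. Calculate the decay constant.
λ = ln(2)/t½ = 3.448 second⁻¹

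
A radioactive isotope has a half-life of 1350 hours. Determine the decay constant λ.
λ = ln(2)/t½ = 5.134e-4 hour⁻¹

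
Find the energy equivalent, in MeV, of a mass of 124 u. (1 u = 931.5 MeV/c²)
E = mc² = 1.155e5 MeV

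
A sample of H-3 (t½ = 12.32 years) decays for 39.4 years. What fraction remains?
N/N₀ = (1/2)^(t/t½) = 0.109 = 10.9%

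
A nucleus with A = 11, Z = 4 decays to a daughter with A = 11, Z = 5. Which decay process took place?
ΔA = 0, ΔZ = +1 ⇒ beta-minus decay (β⁻)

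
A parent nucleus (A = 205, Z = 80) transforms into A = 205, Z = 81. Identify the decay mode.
ΔA = 0, ΔZ = +1 ⇒ beta-minus decay (β⁻)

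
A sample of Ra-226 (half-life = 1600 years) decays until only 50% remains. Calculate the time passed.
t = t½ × log₂(N₀/N) = 1600 years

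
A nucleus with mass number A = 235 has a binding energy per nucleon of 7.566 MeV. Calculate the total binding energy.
B.E. = 7.566 × 235 = 1778 MeV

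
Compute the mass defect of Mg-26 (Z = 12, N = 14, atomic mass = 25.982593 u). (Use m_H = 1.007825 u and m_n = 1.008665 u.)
Δm = Z·m_H + N·m_n − M = 0.2326 u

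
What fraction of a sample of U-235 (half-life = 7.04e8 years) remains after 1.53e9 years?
N/N₀ = (1/2)^(t/t½) = 0.2217 = 22.2%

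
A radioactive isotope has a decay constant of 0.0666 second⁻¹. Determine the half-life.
t½ = ln(2)/λ = 10.41 seconds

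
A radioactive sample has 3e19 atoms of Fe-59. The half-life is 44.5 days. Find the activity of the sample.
A = λN = 4.673e17 decays/day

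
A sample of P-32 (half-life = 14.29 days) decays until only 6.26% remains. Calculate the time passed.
t = t½ × log₂(N₀/N) = 57.13 days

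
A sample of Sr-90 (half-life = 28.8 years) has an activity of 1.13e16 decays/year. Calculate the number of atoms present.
N = A/λ = 4.695e17 atoms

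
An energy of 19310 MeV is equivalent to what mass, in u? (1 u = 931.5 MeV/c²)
m = E/c² = 20.73 u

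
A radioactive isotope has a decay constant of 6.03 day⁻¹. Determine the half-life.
t½ = ln(2)/λ = 0.1149 days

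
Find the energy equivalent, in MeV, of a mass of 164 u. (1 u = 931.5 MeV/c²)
E = mc² = 1.528e5 MeV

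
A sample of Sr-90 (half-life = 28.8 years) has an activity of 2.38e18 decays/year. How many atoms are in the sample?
N = A/λ = 9.889e19 atoms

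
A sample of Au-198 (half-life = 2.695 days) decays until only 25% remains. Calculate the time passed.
t = t½ × log₂(N₀/N) = 5.39 days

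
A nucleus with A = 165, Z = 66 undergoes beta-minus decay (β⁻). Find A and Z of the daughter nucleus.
Daughter: A = 165, Z = 67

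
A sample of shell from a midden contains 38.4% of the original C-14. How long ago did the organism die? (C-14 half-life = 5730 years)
Age = t½ × log₂(1/ratio) = 7912 years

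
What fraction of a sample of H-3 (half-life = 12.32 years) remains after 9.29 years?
N/N₀ = (1/2)^(t/t½) = 0.5929 = 59.3%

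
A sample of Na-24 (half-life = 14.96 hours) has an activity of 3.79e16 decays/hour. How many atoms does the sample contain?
N = A/λ = 8.18e17 atoms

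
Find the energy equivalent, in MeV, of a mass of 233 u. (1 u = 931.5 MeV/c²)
E = mc² = 2.17e5 MeV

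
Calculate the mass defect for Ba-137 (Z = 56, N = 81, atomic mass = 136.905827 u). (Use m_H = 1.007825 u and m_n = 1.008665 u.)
Δm = Z·m_H + N·m_n − M = 1.234 u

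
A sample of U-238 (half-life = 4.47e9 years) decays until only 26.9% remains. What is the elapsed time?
t = t½ × log₂(N₀/N) = 8.468e9 years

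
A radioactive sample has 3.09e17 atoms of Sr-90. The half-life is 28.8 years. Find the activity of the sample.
A = λN = 7.437e15 decays/year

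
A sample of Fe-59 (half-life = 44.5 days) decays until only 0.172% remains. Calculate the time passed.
t = t½ × log₂(N₀/N) = 408.7 days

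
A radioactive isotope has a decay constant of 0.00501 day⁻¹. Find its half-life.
t½ = ln(2)/λ = 138.4 days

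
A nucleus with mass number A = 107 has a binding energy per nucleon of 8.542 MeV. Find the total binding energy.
B.E. = 8.542 × 107 = 914 MeV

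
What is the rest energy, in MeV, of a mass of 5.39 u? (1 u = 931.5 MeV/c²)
E = mc² = 5021 MeV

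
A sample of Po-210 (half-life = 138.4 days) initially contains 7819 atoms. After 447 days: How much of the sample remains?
N = N₀(1/2)^(t/t½) = 833.5 atoms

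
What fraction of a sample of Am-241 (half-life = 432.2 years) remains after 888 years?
N/N₀ = (1/2)^(t/t½) = 0.2407 = 24.1%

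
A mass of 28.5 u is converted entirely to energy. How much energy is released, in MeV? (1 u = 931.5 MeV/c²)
E = mc² = 26550 MeV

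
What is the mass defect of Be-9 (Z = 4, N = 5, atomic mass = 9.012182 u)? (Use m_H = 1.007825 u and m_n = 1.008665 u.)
Δm = Z·m_H + N·m_n − M = 0.06244 u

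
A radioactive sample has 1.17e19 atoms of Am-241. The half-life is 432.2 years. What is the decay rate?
A = λN = 1.876e16 decays/year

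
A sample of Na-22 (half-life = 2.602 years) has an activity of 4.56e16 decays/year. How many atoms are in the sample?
N = A/λ = 1.712e17 atoms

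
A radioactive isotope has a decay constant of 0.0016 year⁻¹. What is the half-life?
t½ = ln(2)/λ = 433.2 years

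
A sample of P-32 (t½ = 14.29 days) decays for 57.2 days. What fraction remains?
N/N₀ = (1/2)^(t/t½) = 0.06238 = 6.24%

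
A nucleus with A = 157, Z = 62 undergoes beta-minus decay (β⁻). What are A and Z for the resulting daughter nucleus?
Daughter: A = 157, Z = 63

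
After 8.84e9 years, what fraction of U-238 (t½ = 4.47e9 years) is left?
N/N₀ = (1/2)^(t/t½) = 0.2539 = 25.4%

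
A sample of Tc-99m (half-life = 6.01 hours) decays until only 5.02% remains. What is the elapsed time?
t = t½ × log₂(N₀/N) = 25.94 hours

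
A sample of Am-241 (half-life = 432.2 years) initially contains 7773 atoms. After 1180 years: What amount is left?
N = N₀(1/2)^(t/t½) = 1171 atoms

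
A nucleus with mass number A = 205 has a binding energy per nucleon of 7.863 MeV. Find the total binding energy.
B.E. = 7.863 × 205 = 1612 MeV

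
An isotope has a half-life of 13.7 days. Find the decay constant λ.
λ = ln(2)/t½ = 0.05059 day⁻¹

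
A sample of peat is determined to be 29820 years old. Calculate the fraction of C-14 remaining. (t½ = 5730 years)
N/N₀ = (1/2)^(t/t½) = 0.02713 = 2.71%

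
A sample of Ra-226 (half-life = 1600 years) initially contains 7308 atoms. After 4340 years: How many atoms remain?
N = N₀(1/2)^(t/t½) = 1115 atoms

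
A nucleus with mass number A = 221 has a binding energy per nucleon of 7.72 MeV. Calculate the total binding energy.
B.E. = 7.72 × 221 = 1706 MeV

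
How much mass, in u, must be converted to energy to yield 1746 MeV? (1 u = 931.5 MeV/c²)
m = E/c² = 1.874 u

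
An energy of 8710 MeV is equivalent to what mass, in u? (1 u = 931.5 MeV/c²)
m = E/c² = 9.351 u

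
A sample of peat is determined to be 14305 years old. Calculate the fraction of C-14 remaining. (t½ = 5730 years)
N/N₀ = (1/2)^(t/t½) = 0.1772 = 17.7%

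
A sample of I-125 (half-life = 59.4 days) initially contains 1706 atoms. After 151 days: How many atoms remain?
N = N₀(1/2)^(t/t½) = 292.9 atoms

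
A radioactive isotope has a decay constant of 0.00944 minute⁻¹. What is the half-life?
t½ = ln(2)/λ = 73.43 minutes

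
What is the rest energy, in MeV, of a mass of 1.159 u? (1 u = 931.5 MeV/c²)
E = mc² = 1080 MeV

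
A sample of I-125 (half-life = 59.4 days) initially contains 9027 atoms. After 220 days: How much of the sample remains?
N = N₀(1/2)^(t/t½) = 692.8 atoms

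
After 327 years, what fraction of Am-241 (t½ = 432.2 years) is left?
N/N₀ = (1/2)^(t/t½) = 0.5919 = 59.2%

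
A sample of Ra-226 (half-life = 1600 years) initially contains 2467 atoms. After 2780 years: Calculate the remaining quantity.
N = N₀(1/2)^(t/t½) = 739.8 atoms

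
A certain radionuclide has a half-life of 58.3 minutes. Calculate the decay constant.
λ = ln(2)/t½ = 0.01189 minute⁻¹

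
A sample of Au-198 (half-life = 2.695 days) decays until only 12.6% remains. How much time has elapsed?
t = t½ × log₂(N₀/N) = 8.054 days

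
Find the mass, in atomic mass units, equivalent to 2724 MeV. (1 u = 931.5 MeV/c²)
m = E/c² = 2.924 u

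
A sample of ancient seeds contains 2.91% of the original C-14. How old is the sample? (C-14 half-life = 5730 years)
Age = t½ × log₂(1/ratio) = 29240 years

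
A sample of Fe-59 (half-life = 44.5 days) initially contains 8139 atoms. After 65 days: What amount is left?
N = N₀(1/2)^(t/t½) = 2957 atoms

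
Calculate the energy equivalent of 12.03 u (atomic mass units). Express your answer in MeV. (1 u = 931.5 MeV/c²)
E = mc² = 11210 MeV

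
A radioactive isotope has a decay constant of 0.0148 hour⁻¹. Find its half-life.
t½ = ln(2)/λ = 46.83 hours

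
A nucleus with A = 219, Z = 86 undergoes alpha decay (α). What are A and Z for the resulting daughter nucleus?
Daughter: A = 215, Z = 84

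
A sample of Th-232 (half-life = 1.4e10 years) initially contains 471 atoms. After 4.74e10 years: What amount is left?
N = N₀(1/2)^(t/t½) = 45.06 atoms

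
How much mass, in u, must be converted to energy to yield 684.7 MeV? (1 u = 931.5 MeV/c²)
m = E/c² = 0.7351 u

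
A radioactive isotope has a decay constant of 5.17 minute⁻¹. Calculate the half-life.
t½ = ln(2)/λ = 0.1341 minutes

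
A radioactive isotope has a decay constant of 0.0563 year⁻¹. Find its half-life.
t½ = ln(2)/λ = 12.31 years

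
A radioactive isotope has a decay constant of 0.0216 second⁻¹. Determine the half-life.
t½ = ln(2)/λ = 32.09 seconds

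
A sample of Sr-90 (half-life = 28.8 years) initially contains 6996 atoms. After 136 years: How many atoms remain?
N = N₀(1/2)^(t/t½) = 265 atoms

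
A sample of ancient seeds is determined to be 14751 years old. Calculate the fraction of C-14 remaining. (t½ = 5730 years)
N/N₀ = (1/2)^(t/t½) = 0.1679 = 16.8%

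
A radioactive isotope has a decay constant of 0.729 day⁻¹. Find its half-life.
t½ = ln(2)/λ = 0.9508 days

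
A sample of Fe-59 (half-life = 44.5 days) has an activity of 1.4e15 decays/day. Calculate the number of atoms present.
N = A/λ = 8.988e16 atoms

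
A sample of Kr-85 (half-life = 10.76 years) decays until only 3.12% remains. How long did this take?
t = t½ × log₂(N₀/N) = 53.82 years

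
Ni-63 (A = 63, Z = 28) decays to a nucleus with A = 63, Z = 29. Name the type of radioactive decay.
ΔA = 0, ΔZ = +1 ⇒ beta-minus decay (β⁻)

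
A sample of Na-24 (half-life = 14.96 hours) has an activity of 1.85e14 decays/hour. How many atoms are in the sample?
N = A/λ = 3.993e15 atoms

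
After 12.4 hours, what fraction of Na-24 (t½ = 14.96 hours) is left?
N/N₀ = (1/2)^(t/t½) = 0.563 = 56.3%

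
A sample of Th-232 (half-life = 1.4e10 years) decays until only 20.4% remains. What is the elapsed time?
t = t½ × log₂(N₀/N) = 3.211e10 years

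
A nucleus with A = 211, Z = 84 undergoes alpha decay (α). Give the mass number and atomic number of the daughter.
Daughter: A = 207, Z = 82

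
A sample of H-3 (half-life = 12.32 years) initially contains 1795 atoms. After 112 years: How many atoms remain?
N = N₀(1/2)^(t/t½) = 3.292 atoms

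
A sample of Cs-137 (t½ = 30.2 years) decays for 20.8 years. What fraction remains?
N/N₀ = (1/2)^(t/t½) = 0.6204 = 62%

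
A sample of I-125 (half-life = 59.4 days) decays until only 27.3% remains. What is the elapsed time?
t = t½ × log₂(N₀/N) = 111.3 days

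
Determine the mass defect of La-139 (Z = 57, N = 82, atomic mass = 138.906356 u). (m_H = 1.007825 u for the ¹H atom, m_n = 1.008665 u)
Δm = Z·m_H + N·m_n − M = 1.25 u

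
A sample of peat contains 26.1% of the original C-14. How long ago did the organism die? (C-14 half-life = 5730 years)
Age = t½ × log₂(1/ratio) = 11100 years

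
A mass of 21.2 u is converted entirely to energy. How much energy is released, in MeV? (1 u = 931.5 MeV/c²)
E = mc² = 19750 MeV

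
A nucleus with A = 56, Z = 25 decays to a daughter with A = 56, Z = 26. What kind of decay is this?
ΔA = 0, ΔZ = +1 ⇒ beta-minus decay (β⁻)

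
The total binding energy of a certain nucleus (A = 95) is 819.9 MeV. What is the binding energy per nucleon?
B.E./A = 819.9/95 = 8.631 MeV/nucleon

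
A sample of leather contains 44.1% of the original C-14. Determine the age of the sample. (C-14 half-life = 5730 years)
Age = t½ × log₂(1/ratio) = 6768 years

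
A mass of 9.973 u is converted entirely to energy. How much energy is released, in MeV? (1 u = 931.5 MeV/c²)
E = mc² = 9290 MeV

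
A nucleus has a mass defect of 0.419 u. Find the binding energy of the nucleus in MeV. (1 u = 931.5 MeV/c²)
B.E. = Δm × 931.5 = 390.3 MeV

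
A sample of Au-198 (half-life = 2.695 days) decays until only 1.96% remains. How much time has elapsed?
t = t½ × log₂(N₀/N) = 15.29 days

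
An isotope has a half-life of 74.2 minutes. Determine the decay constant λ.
λ = ln(2)/t½ = 0.009342 minute⁻¹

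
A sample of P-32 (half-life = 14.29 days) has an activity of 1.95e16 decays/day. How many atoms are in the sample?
N = A/λ = 4.02e17 atoms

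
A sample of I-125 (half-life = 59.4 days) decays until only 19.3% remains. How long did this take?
t = t½ × log₂(N₀/N) = 141 days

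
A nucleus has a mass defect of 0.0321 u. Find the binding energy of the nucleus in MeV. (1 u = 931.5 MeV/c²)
B.E. = Δm × 931.5 = 29.9 MeV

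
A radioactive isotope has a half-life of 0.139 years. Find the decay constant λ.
λ = ln(2)/t½ = 4.987 year⁻¹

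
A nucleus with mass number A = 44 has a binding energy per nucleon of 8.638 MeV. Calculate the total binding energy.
B.E. = 8.638 × 44 = 380.1 MeV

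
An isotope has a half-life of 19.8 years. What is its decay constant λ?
λ = ln(2)/t½ = 0.03501 year⁻¹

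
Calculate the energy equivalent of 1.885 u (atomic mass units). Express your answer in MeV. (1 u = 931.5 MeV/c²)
E = mc² = 1756 MeV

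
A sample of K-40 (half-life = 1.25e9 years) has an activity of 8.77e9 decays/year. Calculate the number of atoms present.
N = A/λ = 1.582e19 atoms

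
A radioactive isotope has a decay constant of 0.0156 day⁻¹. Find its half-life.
t½ = ln(2)/λ = 44.43 days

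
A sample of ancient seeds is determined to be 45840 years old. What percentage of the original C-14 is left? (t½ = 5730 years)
N/N₀ = (1/2)^(t/t½) = 0.003906 = 0.391%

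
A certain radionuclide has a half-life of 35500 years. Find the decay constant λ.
λ = ln(2)/t½ = 1.953e-5 year⁻¹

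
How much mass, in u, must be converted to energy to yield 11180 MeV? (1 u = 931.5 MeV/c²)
m = E/c² = 12 u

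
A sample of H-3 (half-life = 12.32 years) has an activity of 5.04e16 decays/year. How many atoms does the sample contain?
N = A/λ = 8.958e17 atoms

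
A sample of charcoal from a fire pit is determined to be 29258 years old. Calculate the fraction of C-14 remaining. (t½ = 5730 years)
N/N₀ = (1/2)^(t/t½) = 0.02903 = 2.9%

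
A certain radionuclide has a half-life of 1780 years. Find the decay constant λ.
λ = ln(2)/t½ = 3.894e-4 year⁻¹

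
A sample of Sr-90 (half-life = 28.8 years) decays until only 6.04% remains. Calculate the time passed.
t = t½ × log₂(N₀/N) = 116.6 years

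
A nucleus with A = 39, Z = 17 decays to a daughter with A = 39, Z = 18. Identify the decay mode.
ΔA = 0, ΔZ = +1 ⇒ beta-minus decay (β⁻)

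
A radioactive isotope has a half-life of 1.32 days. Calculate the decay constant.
λ = ln(2)/t½ = 0.5251 day⁻¹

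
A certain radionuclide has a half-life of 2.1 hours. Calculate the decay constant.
λ = ln(2)/t½ = 0.3301 hour⁻¹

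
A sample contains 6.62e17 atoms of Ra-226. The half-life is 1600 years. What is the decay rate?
A = λN = 2.868e14 decays/year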